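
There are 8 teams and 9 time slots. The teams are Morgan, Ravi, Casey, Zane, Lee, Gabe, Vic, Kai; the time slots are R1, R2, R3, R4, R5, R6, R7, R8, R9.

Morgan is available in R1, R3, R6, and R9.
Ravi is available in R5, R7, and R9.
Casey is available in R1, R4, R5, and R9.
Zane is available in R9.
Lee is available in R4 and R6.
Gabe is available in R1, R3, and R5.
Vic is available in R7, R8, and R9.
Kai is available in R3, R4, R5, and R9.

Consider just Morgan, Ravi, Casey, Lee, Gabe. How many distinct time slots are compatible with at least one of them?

7

The union of neighbours of {Morgan, Ravi, Casey, Lee, Gabe} is {R1, R3, R4, R5, R6, R7, R9}, which has 7 elements.
Since |N(S)| = 7 ≥ |S| = 5, Hall's condition holds for this subset.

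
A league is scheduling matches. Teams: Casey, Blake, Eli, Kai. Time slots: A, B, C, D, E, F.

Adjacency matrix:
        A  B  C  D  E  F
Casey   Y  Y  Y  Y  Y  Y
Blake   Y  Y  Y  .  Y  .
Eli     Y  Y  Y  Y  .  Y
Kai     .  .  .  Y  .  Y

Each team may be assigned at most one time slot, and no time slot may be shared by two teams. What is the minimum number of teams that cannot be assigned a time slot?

For example, pair Casey→E, Blake→B, Eli→A, Kai→F.
All 4 teams are matched, so no larger matching exists.
That matches 4 of the 4, leaving 0 unmatched; no matching can do better.

0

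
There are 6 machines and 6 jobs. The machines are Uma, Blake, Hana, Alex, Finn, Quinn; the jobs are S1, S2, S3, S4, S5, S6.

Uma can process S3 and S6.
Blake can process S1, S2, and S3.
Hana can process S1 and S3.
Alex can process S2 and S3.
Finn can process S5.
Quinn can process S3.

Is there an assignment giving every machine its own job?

The set {Blake, Hana, Alex, Quinn} has only 3 neighbours ({S1, S2, S3}), so by Hall's theorem at most 5 of the 6 machines can be matched.
Hence no matching covers every machine.

No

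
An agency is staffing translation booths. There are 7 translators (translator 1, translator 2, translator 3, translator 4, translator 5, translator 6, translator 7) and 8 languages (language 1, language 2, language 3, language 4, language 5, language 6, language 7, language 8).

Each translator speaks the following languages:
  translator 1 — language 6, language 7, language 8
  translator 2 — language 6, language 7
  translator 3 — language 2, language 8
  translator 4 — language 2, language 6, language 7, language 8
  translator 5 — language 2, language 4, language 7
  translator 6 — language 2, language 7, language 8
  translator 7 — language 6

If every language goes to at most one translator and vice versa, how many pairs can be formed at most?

One maximum matching: translator 1-language 8, translator 2-language 6, translator 3-language 2, translator 4-language 7, translator 5-language 4.
The set {translator 1, translator 2, translator 3, translator 4, translator 6, translator 7} has only 4 neighbours ({language 2, language 6, language 7, language 8}), so by Hall's theorem at most 5 of the 7 translators can be matched.

5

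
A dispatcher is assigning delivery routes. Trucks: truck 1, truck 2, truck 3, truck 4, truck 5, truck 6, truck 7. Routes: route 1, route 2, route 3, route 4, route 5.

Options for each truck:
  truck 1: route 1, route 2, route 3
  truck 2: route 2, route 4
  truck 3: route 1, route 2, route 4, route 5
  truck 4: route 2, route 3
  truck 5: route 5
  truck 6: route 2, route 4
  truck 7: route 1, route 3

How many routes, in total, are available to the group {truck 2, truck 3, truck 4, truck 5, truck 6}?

5

The union of neighbours of {truck 2, truck 3, truck 4, truck 5, truck 6} is {route 1, route 2, route 3, route 4, route 5}, which has 5 elements.
Since |N(S)| = 5 ≥ |S| = 5, Hall's condition holds for this subset.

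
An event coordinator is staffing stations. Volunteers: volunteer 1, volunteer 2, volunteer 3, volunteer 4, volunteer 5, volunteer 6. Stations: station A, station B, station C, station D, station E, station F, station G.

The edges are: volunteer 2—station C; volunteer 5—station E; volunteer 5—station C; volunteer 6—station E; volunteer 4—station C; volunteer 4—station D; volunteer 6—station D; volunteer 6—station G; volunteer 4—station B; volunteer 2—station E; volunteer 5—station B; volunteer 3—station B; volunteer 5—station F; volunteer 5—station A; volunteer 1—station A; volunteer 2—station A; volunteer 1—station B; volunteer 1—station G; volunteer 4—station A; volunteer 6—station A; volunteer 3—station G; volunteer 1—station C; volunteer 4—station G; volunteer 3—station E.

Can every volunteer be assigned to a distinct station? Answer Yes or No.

Yes

A valid assignment of size 6: volunteer 1→station C, volunteer 2→station E, volunteer 3→station G, volunteer 4→station B, volunteer 5→station F, volunteer 6→station A.
All 6 volunteers are covered.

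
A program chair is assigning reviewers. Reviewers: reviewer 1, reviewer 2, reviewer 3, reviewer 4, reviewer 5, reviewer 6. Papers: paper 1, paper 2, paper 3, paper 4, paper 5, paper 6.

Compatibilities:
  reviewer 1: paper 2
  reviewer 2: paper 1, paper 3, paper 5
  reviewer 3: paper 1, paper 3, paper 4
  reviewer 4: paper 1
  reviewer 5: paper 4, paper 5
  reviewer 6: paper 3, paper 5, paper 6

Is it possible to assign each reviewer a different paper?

Yes

One maximum matching: reviewer 1→paper 2, reviewer 2→paper 5, reviewer 3→paper 3, reviewer 4→paper 1, reviewer 5→paper 4, reviewer 6→paper 6.
All 6 reviewers are covered.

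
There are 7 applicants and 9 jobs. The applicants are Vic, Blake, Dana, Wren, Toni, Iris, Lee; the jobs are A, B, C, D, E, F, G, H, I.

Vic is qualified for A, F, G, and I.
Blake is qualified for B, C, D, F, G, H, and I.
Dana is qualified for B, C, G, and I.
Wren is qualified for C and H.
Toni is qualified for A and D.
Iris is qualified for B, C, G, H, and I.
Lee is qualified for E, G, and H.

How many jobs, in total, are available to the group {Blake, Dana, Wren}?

7

The union of neighbours of {Blake, Dana, Wren} is {B, C, D, F, G, H, I}, which has 7 elements.
Since |N(S)| = 7 ≥ |S| = 3, Hall's condition holds for this subset.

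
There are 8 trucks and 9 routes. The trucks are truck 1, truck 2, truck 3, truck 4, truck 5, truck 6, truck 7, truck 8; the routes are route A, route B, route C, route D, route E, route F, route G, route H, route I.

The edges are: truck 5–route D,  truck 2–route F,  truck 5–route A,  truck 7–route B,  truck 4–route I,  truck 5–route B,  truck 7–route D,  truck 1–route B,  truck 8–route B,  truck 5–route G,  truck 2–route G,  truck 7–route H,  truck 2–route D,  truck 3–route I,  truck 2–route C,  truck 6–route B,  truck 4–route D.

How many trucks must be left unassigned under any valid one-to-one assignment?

2

For example, pair truck 1-route B, truck 2-route F, truck 3-route I, truck 4-route D, truck 5-route G, truck 7-route H.
The set {truck 1, truck 6, truck 8} has only 1 neighbour ({route B}), so by Hall's theorem at most 6 of the 8 trucks can be matched.
That matches 6 of the 8, leaving 2 unmatched; no matching can do better.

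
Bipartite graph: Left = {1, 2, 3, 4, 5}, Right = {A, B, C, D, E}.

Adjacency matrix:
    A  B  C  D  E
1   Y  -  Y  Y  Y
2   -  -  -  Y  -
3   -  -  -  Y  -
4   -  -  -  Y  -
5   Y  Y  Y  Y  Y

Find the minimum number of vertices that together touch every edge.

The 3 edges 1–E, 2–D, 5–A form a matching, so any vertex cover needs at least 3 vertices (one per matched edge).
Conversely {1, 5, D} meets every edge and has exactly 3 vertices, so 3 is optimal.

3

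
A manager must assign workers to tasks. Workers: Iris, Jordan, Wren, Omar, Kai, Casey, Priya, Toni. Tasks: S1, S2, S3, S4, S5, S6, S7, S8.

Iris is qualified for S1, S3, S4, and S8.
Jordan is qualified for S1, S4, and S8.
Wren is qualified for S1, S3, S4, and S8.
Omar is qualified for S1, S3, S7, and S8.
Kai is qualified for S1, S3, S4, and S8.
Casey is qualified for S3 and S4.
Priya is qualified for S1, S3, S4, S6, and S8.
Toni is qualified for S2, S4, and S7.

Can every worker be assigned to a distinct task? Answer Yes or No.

No

The set {Iris, Jordan, Wren, Kai, Casey} has only 4 neighbours ({S1, S3, S4, S8}), so by Hall's theorem at most 7 of the 8 workers can be matched.
Hence no matching covers every worker.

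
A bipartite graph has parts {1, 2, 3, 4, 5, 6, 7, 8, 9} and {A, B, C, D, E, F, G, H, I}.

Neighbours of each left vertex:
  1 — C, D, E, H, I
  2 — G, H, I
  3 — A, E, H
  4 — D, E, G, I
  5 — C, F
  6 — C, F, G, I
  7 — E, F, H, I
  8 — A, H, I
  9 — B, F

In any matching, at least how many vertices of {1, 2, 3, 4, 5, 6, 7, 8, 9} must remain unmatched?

A valid assignment of size 9: 1→E, 2→G, 3→A, 4→D, 5→C, 6→F, 7→H, 8→I, 9→B.
This saturates every left vertex, so 9 is the maximum.
That matches 9 of the 9, leaving 0 unmatched; no matching can do better.

0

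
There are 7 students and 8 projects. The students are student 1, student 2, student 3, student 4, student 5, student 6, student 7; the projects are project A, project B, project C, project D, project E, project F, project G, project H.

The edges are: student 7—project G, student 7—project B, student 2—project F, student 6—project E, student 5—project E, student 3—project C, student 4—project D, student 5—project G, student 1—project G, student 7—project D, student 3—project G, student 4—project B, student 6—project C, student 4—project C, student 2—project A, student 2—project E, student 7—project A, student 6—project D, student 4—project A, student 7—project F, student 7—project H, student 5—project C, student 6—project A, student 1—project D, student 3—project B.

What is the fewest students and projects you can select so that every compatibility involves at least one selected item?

{student 1, student 2, student 3, student 4, student 5, student 6, student 7} is a vertex cover of size 7: every edge has an endpoint in this set.
No smaller cover exists because student 1–project D, student 2–project F, student 3–project G, student 4–project A, student 5–project C, student 6–project E, student 7–project H is a matching of size 7, and a cover must include an endpoint of each of these disjoint edges (König's theorem).

7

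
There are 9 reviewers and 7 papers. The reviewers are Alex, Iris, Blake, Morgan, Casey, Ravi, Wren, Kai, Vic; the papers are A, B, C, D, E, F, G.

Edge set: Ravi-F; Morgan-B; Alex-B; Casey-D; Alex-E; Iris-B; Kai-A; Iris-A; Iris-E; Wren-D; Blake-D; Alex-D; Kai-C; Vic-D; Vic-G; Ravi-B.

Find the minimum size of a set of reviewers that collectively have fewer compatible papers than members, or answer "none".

Take S = {Blake, Casey}. Its neighbourhood is {D}, so |N(S)| = 1 < |S| = 2.
No single vertex violates Hall's condition since each has at least one neighbour, so 2 is the minimum.

2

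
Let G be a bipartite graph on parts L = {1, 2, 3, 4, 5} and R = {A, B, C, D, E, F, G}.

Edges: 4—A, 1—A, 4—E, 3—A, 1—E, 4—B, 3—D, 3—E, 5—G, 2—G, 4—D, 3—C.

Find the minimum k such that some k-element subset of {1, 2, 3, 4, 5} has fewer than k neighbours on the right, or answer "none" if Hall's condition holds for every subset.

2

Take S = {2, 5}. Its neighbourhood is {G}, so |N(S)| = 1 < |S| = 2.
No single vertex violates Hall's condition since each has at least one neighbour, so 2 is the minimum.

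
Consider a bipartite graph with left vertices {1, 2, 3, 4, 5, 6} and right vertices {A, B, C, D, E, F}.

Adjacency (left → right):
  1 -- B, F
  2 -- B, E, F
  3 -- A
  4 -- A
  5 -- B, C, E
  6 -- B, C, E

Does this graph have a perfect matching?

The set {3, 4} has only 1 neighbour ({A}), so by Hall's theorem at most 5 of the 6 left vertices can be matched.
Hence no matching covers every left vertex.

No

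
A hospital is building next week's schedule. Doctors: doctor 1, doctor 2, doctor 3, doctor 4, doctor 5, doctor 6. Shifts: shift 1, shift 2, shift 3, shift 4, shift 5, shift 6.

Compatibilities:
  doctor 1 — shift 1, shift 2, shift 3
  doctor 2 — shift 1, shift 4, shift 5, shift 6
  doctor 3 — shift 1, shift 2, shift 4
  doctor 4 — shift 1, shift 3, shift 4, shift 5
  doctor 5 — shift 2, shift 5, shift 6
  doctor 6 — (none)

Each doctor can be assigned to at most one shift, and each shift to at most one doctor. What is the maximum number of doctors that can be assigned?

5

For example, pair doctor 1-shift 2, doctor 2-shift 5, doctor 3-shift 4, doctor 4-shift 3, doctor 5-shift 6.
The set {doctor 6} has only 0 neighbours (∅), so by Hall's theorem at most 5 of the 6 doctors can be matched.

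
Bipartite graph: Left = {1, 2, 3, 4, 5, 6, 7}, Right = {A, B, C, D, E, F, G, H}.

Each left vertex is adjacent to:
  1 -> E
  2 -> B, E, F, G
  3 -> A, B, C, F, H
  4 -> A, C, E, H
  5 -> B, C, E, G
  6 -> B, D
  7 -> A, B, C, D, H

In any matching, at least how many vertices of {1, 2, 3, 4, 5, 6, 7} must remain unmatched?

A valid assignment of size 7: 1-E, 2-G, 3-H, 4-C, 5-B, 6-D, 7-A.
All 7 left vertices are matched, so no larger matching exists.
That matches 7 of the 7, leaving 0 unmatched; no matching can do better.

0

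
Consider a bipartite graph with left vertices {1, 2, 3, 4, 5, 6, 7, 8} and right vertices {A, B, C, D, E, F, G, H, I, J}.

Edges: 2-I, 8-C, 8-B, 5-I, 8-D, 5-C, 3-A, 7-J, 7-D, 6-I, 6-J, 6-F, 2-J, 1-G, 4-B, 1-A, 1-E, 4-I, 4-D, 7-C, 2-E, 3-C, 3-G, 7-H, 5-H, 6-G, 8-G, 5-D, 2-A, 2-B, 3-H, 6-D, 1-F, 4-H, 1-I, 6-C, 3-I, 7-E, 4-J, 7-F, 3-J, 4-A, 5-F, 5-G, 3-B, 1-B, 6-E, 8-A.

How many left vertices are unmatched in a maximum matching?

0

For example, pair 1-A, 2-I, 3-H, 4-B, 5-F, 6-J, 7-E, 8-G.
This saturates every left vertex, so 8 is the maximum.
That matches 8 of the 8, leaving 0 unmatched; no matching can do better.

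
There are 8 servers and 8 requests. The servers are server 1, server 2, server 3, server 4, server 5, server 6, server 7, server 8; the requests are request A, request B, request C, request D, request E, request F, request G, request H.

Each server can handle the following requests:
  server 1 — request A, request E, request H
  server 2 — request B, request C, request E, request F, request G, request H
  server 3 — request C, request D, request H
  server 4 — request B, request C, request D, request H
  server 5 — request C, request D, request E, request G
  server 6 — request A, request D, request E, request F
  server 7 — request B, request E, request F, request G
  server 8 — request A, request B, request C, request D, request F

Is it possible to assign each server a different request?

Yes

A valid assignment of size 8: server 1–request H, server 2–request G, server 3–request D, server 4–request B, server 5–request C, server 6–request A, server 7–request E, server 8–request F.
All 8 servers are covered.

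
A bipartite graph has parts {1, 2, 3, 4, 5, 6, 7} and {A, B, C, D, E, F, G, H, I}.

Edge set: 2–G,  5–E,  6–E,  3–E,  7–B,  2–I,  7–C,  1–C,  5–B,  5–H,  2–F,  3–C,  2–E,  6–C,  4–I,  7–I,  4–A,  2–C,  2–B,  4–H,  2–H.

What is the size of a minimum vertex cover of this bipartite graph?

6

A maximum matching has 6 edges (e.g. 1–C, 2–G, 3–E, 4–I, 5–H, 7–B).
By König's theorem the minimum vertex cover has the same size. One such cover is {2, 4, 5, 7, C, E}.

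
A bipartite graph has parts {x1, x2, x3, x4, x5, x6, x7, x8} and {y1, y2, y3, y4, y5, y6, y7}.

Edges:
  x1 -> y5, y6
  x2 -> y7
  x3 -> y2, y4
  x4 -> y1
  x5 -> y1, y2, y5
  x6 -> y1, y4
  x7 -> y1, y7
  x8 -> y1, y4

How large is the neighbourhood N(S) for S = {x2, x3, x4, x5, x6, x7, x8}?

5

The union of neighbours of {x2, x3, x4, x5, x6, x7, x8} is {y1, y2, y4, y5, y7}, which has 5 elements.
Since |N(S)| = 5 < |S| = 7, Hall's condition fails for this subset.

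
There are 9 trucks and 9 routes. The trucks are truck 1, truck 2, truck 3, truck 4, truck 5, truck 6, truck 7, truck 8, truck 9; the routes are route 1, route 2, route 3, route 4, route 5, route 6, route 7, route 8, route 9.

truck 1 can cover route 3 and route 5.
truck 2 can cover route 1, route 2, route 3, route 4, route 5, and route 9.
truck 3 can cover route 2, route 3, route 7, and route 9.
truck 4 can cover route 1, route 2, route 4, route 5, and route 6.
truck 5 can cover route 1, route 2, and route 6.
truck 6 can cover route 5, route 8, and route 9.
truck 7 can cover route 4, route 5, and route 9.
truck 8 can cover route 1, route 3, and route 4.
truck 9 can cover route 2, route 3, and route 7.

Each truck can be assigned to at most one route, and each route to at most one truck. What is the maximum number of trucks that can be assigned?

9

For example, pair truck 1→route 5, truck 2→route 1, truck 3→route 2, truck 4→route 4, truck 5→route 6, truck 6→route 8, truck 7→route 9, truck 8→route 3, truck 9→route 7.
All 9 trucks are matched, so no larger matching exists.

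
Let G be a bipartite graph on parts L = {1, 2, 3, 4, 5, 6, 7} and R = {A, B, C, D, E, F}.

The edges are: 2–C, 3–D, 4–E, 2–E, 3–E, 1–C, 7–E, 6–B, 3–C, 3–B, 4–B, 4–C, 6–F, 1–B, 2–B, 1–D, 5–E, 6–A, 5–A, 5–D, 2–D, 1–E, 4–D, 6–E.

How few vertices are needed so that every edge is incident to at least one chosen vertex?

6

The 6 edges 1–D, 2–C, 3–E, 4–B, 5–A, 6–F form a matching, so any vertex cover needs at least 6 vertices (one per matched edge).
Conversely {5, 6, B, C, D, E} meets every edge and has exactly 6 vertices, so 6 is optimal.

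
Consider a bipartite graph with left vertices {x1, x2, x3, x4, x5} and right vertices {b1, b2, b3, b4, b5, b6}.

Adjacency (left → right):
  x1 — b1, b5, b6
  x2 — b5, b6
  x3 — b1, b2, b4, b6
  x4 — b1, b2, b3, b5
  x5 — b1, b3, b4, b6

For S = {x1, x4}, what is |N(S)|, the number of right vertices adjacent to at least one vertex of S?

5

The union of neighbours of {x1, x4} is {b1, b2, b3, b5, b6}, which has 5 elements.
Since |N(S)| = 5 ≥ |S| = 2, Hall's condition holds for this subset.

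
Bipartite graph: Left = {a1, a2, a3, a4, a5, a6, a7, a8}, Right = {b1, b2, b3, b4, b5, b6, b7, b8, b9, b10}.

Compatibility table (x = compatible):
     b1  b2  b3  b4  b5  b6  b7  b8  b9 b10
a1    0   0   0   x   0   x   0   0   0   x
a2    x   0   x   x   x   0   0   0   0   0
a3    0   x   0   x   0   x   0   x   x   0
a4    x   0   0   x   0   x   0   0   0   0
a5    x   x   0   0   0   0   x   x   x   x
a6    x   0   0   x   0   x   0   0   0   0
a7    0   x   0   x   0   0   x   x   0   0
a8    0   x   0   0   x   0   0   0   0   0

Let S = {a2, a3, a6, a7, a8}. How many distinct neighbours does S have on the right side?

9

The union of neighbours of {a2, a3, a6, a7, a8} is {b1, b2, b3, b4, b5, b6, b7, b8, b9}, which has 9 elements.
Since |N(S)| = 9 ≥ |S| = 5, Hall's condition holds for this subset.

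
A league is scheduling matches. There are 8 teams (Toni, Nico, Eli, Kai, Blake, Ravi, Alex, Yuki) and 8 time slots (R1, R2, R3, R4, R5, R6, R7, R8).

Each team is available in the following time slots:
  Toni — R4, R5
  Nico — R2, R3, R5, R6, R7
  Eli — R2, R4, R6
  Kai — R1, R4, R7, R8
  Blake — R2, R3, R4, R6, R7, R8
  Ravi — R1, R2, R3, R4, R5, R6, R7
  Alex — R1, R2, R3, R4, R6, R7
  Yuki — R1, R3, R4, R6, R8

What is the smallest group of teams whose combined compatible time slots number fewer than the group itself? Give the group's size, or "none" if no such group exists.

none

A matching saturating every team exists, for instance Toni→R5, Nico→R7, Eli→R4, Kai→R1, Blake→R8, Ravi→R2, Alex→R3, Yuki→R6.
By Hall's marriage theorem, this means |N(S)| ≥ |S| for every subset S, so no violating subset exists.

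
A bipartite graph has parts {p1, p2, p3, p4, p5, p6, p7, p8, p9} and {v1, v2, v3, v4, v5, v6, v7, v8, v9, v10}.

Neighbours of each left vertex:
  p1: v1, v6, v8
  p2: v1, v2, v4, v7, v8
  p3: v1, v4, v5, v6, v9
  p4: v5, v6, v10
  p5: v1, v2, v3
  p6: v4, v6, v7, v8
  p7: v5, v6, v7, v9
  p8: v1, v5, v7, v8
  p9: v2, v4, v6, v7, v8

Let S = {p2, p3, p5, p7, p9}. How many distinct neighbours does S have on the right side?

9

The union of neighbours of {p2, p3, p5, p7, p9} is {v1, v2, v3, v4, v5, v6, v7, v8, v9}, which has 9 elements.
Since |N(S)| = 9 ≥ |S| = 5, Hall's condition holds for this subset.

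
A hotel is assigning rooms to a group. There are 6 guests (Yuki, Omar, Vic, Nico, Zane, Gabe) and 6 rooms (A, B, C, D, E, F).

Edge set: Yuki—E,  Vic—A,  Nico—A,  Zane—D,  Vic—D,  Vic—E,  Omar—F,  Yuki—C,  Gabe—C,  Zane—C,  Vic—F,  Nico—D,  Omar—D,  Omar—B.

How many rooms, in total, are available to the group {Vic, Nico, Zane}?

The union of neighbours of {Vic, Nico, Zane} is {A, C, D, E, F}, which has 5 elements.
Since |N(S)| = 5 ≥ |S| = 3, Hall's condition holds for this subset.

5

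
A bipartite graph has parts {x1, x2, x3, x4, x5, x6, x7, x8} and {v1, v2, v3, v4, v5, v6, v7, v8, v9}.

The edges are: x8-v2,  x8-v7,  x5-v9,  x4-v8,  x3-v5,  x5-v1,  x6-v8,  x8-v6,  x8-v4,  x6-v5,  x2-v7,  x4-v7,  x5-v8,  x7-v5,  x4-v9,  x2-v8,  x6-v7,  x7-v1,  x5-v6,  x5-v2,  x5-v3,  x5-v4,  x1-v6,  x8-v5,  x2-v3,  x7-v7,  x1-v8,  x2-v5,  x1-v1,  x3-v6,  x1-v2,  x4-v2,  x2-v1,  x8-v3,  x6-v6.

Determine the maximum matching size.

8

For example, pair x1→v2, x2→v1, x3→v6, x4→v7, x5→v4, x6→v8, x7→v5, x8→v3.
All 8 left vertices are matched, so no larger matching exists.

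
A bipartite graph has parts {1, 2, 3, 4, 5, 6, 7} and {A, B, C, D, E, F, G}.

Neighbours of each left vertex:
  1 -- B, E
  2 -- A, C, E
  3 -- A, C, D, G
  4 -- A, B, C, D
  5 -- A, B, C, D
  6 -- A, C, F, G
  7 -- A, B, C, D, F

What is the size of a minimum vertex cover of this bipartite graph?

7

The 7 edges 1–B, 2–E, 3–G, 4–D, 5–C, 6–F, 7–A form a matching, so any vertex cover needs at least 7 vertices (one per matched edge).
Conversely {1, 2, 3, 4, 5, 6, 7} meets every edge and has exactly 7 vertices, so 7 is optimal.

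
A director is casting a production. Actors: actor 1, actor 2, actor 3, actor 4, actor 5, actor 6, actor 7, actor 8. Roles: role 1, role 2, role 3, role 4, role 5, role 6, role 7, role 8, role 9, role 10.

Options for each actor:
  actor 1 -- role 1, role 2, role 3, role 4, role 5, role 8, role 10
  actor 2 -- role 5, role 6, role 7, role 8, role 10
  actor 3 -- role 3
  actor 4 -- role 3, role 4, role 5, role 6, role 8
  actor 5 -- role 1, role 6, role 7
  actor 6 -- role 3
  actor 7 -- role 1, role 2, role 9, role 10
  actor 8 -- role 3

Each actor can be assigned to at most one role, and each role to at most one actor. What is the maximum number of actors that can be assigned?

6

For example, pair actor 1-role 1, actor 2-role 8, actor 3-role 3, actor 4-role 5, actor 5-role 7, actor 7-role 10.
The set {actor 3, actor 6, actor 8} has only 1 neighbour ({role 3}), so by Hall's theorem at most 6 of the 8 actors can be matched.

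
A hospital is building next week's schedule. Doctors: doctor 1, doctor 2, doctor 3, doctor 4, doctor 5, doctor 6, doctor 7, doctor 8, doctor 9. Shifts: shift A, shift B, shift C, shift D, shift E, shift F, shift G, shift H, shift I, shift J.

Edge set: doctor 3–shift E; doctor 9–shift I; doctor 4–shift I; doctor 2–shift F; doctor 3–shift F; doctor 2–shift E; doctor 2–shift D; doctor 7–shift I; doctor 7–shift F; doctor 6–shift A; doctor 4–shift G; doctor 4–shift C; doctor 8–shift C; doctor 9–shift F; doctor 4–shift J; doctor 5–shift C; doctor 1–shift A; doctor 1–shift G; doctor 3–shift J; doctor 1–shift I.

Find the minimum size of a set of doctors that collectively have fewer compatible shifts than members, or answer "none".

2

Take S = {doctor 5, doctor 8}. Its neighbourhood is {shift C}, so |N(S)| = 1 < |S| = 2.
No single vertex violates Hall's condition since each has at least one neighbour, so 2 is the minimum.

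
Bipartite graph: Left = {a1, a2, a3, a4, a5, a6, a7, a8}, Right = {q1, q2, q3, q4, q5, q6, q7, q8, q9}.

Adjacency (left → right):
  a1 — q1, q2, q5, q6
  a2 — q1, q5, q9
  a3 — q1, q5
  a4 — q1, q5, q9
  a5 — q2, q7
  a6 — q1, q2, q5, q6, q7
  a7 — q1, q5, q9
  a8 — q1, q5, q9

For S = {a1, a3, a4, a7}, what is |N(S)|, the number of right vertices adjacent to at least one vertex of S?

The union of neighbours of {a1, a3, a4, a7} is {q1, q2, q5, q6, q9}, which has 5 elements.
Since |N(S)| = 5 ≥ |S| = 4, Hall's condition holds for this subset.

5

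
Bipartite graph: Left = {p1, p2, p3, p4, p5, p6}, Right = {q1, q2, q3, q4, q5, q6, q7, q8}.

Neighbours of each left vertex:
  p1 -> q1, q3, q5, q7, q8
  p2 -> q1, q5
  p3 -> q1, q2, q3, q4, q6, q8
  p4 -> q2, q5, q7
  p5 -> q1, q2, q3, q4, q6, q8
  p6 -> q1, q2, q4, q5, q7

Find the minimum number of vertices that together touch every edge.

{p1, p2, p3, p4, p5, p6} is a vertex cover of size 6: every edge has an endpoint in this set.
No smaller cover exists because p1–q7, p2–q5, p3–q6, p4–q2, p5–q1, p6–q4 is a matching of size 6, and a cover must include an endpoint of each of these disjoint edges (König's theorem).

6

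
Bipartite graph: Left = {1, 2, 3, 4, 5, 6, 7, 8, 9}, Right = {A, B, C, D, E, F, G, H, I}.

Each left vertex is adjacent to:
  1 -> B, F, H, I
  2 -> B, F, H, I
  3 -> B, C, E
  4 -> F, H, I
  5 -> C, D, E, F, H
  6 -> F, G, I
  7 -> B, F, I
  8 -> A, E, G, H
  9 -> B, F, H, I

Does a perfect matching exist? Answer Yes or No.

The set {1, 2, 4, 7, 9} has only 4 neighbours ({B, F, H, I}), so by Hall's theorem at most 8 of the 9 left vertices can be matched.
Hence no matching covers every left vertex.

No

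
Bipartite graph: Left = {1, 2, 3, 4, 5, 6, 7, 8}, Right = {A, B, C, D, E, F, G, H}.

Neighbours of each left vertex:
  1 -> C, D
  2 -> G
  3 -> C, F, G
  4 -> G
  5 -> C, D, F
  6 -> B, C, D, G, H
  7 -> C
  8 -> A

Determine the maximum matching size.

For example, pair 1–D, 2–G, 3–C, 5–F, 6–H, 8–A.
The set {1, 2, 3, 4, 5, 7} has only 4 neighbours ({C, D, F, G}), so by Hall's theorem at most 6 of the 8 left vertices can be matched.

6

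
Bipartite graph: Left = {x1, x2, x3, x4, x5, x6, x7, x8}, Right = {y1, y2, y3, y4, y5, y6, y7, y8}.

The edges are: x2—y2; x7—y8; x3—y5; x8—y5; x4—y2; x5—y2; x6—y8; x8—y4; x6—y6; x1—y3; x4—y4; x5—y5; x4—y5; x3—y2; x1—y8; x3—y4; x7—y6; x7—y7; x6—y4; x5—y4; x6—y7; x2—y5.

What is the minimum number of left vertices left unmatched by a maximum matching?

A valid assignment of size 6: x1-y3, x2-y5, x3-y4, x4-y2, x6-y8, x7-y7.
The set {x2, x3, x4, x5, x8} has only 3 neighbours ({y2, y4, y5}), so by Hall's theorem at most 6 of the 8 left vertices can be matched.
That matches 6 of the 8, leaving 2 unmatched; no matching can do better.

2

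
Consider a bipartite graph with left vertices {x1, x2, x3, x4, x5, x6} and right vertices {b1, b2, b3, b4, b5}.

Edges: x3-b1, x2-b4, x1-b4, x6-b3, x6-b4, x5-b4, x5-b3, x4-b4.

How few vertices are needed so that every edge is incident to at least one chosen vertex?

A maximum matching has 3 edges (e.g. x1–b4, x3–b1, x5–b3).
By König's theorem the minimum vertex cover has the same size. One such cover is {x3, b3, b4}.

3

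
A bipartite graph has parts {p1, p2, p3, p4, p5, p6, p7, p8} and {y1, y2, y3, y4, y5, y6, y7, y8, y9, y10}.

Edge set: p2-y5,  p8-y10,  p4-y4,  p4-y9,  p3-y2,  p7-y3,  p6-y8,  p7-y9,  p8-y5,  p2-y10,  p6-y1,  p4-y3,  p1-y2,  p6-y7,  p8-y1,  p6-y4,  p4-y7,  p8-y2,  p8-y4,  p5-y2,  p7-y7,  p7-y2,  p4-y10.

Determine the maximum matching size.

6

For example, pair p1–y2, p2–y10, p4–y7, p6–y1, p7–y3, p8–y4.
The set {p1, p3, p5} has only 1 neighbour ({y2}), so by Hall's theorem at most 6 of the 8 left vertices can be matched.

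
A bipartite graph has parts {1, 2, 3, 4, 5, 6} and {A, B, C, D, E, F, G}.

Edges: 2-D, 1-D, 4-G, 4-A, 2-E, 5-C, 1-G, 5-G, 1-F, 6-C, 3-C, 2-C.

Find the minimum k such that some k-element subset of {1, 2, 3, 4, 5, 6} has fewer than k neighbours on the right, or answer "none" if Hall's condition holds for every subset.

2

Take S = {3, 6}. Its neighbourhood is {C}, so |N(S)| = 1 < |S| = 2.
No single vertex violates Hall's condition since each has at least one neighbour, so 2 is the minimum.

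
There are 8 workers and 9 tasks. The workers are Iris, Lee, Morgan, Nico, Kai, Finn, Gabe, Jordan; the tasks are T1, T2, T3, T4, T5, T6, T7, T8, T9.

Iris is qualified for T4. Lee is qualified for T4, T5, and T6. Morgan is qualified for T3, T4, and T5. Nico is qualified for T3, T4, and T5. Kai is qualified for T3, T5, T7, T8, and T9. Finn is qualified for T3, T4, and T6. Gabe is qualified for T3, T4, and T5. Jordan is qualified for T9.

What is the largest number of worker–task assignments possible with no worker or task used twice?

A valid assignment of size 6: Iris→T4, Lee→T6, Morgan→T3, Nico→T5, Kai→T7, Jordan→T9.
The set {Iris, Lee, Morgan, Nico, Finn, Gabe} has only 4 neighbours ({T3, T4, T5, T6}), so by Hall's theorem at most 6 of the 8 workers can be matched.

6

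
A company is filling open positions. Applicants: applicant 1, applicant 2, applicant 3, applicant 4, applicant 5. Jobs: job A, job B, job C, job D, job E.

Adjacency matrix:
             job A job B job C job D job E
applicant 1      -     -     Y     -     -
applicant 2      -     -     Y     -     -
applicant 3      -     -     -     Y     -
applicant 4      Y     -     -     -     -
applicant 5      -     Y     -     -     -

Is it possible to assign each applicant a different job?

The set {applicant 1, applicant 2} has only 1 neighbour ({job C}), so by Hall's theorem at most 4 of the 5 applicants can be matched.
Hence no matching covers every applicant.

No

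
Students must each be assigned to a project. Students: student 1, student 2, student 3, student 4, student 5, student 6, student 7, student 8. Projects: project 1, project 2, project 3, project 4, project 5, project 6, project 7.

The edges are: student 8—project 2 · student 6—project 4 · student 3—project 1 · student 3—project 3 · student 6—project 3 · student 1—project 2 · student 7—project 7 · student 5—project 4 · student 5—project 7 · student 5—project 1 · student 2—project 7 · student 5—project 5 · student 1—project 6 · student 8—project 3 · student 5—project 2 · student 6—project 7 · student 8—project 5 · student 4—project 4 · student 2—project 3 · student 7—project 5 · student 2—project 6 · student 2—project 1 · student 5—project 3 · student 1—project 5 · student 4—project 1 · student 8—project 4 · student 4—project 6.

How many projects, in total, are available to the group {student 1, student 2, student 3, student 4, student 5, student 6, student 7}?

The union of neighbours of {student 1, student 2, student 3, student 4, student 5, student 6, student 7} is {project 1, project 2, project 3, project 4, project 5, project 6, project 7}, which has 7 elements.
Since |N(S)| = 7 ≥ |S| = 7, Hall's condition holds for this subset.

7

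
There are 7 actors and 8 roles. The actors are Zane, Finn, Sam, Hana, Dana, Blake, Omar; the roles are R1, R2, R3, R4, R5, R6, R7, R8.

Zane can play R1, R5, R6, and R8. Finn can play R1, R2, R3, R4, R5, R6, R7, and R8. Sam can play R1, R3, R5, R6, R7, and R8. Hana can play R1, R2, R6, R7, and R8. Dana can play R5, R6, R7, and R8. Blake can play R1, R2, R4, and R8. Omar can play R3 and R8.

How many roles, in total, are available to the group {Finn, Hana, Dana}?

The union of neighbours of {Finn, Hana, Dana} is {R1, R2, R3, R4, R5, R6, R7, R8}, which has 8 elements.
Since |N(S)| = 8 ≥ |S| = 3, Hall's condition holds for this subset.

8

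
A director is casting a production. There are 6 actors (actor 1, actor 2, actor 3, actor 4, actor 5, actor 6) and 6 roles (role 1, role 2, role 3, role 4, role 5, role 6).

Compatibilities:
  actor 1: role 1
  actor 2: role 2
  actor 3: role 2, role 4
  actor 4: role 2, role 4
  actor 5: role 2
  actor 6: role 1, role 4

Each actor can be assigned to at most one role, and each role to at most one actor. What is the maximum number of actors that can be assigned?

3

One maximum matching: actor 1→role 1, actor 2→role 2, actor 3→role 4.
The set {actor 1, actor 2, actor 3, actor 4, actor 5, actor 6} has only 3 neighbours ({role 1, role 2, role 4}), so by Hall's theorem at most 3 of the 6 actors can be matched.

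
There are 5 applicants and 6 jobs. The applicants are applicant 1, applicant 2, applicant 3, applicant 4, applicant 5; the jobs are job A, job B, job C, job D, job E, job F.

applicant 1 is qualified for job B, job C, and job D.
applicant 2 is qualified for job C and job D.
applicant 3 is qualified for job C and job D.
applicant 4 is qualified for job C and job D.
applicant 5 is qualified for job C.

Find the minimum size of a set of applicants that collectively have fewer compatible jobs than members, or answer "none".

Take S = {applicant 2, applicant 3, applicant 4}. Its neighbourhood is {job C, job D}, so |N(S)| = 2 < |S| = 3.
Every subset of size less than 3 has at least as many neighbours as members, so 3 is the minimum.

3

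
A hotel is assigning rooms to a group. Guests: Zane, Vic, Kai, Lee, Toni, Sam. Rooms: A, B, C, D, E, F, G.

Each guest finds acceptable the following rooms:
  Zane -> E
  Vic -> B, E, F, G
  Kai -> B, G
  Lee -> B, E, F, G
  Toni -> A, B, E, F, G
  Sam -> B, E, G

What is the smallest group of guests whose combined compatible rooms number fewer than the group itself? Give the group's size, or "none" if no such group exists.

5

Take S = {Zane, Vic, Kai, Lee, Sam}. Its neighbourhood is {B, E, F, G}, so |N(S)| = 4 < |S| = 5.
Every subset of size less than 5 has at least as many neighbours as members, so 5 is the minimum.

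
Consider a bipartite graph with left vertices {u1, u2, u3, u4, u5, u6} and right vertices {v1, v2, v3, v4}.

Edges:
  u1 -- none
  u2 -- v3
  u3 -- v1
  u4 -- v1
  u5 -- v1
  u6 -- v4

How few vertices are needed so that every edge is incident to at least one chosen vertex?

3

The 3 edges u2–v3, u3–v1, u6–v4 form a matching, so any vertex cover needs at least 3 vertices (one per matched edge).
Conversely {u2, u6, v1} meets every edge and has exactly 3 vertices, so 3 is optimal.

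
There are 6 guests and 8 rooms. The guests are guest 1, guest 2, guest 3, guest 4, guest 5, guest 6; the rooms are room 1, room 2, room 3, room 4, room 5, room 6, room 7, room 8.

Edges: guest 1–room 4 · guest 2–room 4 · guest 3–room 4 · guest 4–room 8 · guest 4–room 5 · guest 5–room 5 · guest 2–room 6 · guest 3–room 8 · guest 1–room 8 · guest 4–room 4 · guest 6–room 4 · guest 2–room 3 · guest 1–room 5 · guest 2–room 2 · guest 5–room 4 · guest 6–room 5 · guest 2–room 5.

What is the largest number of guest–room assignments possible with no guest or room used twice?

4

For example, pair guest 1–room 5, guest 2–room 2, guest 3–room 4, guest 4–room 8.
The set {guest 1, guest 3, guest 4, guest 5, guest 6} has only 3 neighbours ({room 4, room 5, room 8}), so by Hall's theorem at most 4 of the 6 guests can be matched.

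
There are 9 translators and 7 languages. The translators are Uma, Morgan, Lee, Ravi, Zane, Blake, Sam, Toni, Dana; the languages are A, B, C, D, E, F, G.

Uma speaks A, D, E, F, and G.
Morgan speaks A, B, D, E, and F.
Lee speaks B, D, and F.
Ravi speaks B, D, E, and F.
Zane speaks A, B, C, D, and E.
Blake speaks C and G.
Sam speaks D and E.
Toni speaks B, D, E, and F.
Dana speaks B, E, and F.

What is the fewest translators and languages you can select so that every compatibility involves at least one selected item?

{A, B, C, D, E, F, G} is a vertex cover of size 7: every edge has an endpoint in this set.
No smaller cover exists because Uma–G, Morgan–A, Lee–F, Ravi–D, Zane–B, Blake–C, Sam–E is a matching of size 7, and a cover must include an endpoint of each of these disjoint edges (König's theorem).

7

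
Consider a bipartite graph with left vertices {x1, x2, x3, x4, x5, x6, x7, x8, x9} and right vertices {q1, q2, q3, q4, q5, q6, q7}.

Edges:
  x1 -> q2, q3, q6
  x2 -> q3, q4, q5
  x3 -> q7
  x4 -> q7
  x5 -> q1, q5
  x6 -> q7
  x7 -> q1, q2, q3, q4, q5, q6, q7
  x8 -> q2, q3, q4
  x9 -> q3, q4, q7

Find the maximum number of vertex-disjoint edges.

A valid assignment of size 7: x1-q2, x2-q5, x3-q7, x5-q1, x7-q6, x8-q3, x9-q4.
The set {x3, x4, x6} has only 1 neighbour ({q7}), so by Hall's theorem at most 7 of the 9 left vertices can be matched.

7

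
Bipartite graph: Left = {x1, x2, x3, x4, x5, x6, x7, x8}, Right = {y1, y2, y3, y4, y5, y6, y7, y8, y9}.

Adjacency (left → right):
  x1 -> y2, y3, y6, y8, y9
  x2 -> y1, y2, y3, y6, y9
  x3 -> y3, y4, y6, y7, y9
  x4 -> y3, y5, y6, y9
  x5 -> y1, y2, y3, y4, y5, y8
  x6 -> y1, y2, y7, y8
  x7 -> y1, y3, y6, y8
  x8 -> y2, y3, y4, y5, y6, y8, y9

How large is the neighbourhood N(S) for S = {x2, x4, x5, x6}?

9

The union of neighbours of {x2, x4, x5, x6} is {y1, y2, y3, y4, y5, y6, y7, y8, y9}, which has 9 elements.
Since |N(S)| = 9 ≥ |S| = 4, Hall's condition holds for this subset.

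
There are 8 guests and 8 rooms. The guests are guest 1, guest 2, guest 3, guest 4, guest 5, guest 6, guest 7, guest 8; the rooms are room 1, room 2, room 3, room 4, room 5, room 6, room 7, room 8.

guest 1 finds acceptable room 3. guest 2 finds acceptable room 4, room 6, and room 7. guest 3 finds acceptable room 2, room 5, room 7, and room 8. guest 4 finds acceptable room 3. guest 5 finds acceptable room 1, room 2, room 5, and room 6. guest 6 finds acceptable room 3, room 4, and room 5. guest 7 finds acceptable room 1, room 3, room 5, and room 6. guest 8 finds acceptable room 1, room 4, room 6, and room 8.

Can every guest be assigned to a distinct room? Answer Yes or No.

The set {guest 1, guest 4} has only 1 neighbour ({room 3}), so by Hall's theorem at most 7 of the 8 guests can be matched.
Hence no matching covers every guest.

No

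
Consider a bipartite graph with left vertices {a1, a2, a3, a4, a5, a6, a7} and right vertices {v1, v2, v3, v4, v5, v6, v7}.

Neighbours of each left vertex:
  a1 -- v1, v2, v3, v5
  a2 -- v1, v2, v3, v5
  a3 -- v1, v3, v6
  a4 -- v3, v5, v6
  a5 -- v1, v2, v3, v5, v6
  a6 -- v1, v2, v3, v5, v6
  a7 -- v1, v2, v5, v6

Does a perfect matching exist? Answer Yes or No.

No

The set {a1, a2, a3, a4, a5, a6, a7} has only 5 neighbours ({v1, v2, v3, v5, v6}), so by Hall's theorem at most 5 of the 7 left vertices can be matched.
Hence no matching covers every left vertex.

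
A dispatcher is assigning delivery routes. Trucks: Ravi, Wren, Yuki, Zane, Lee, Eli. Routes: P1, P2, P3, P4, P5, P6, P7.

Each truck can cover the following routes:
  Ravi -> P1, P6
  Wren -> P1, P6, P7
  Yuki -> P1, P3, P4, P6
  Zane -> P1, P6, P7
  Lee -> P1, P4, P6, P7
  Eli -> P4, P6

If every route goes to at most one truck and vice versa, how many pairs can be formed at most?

5

One maximum matching: Ravi→P6, Wren→P7, Yuki→P3, Zane→P1, Lee→P4.
The set {Ravi, Wren, Zane, Lee, Eli} has only 4 neighbours ({P1, P4, P6, P7}), so by Hall's theorem at most 5 of the 6 trucks can be matched.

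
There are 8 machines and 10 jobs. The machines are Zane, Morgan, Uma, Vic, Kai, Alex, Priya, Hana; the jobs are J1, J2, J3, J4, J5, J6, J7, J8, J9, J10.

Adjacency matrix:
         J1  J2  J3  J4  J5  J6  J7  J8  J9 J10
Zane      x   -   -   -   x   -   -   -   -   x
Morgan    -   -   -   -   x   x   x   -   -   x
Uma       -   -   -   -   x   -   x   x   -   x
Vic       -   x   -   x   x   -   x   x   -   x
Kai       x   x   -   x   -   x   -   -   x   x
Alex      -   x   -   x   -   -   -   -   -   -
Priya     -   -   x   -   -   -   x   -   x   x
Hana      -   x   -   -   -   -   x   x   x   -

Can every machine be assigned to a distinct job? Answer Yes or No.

Yes

For example, pair Zane–J1, Morgan–J6, Uma–J5, Vic–J7, Kai–J2, Alex–J4, Priya–J10, Hana–J9.
Every machine is matched, so this matching saturates all of them.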